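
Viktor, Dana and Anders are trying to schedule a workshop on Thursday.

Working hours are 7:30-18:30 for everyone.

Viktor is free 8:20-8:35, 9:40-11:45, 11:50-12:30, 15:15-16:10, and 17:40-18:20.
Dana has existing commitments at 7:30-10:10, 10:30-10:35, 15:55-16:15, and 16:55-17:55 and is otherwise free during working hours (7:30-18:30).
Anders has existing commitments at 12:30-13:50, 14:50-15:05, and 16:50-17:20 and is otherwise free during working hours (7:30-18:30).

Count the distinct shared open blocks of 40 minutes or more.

Dana free within 07:30–18:30: 10:10–10:30, 10:35–15:55, 16:15–16:55, 17:55–18:30.
Anders free within 07:30–18:30: 07:30–12:30, 13:50–14:50, 15:05–16:50, 17:20–18:30.
Viktor ∩ Dana: 10:10–10:30, 10:35–11:45, 11:50–12:30, 15:15–15:55, 17:55–18:20.
Viktor ∩ Dana ∩ Anders: 10:10–10:30, 10:35–11:45, 11:50–12:30, 15:15–15:55, 17:55–18:20.
Windows ≥ 40 min: 10:35–11:45, 11:50–12:30, 15:15–15:55.
That's 3 windows.

3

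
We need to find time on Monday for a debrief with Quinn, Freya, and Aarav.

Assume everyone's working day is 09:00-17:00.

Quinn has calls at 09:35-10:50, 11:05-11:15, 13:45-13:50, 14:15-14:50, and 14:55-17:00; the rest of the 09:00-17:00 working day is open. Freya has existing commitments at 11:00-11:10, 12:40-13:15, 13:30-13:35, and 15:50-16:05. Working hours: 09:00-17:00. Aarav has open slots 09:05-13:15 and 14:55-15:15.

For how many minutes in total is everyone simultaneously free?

Quinn free within 09:00–17:00: 09:00–09:35, 10:50–11:05, 11:15–13:45, 13:50–14:15, 14:50–14:55.
Freya free within 09:00–17:00: 09:00–11:00, 11:10–12:40, 13:15–13:30, 13:35–15:50, 16:05–17:00.
Quinn ∩ Freya: 09:00–09:35, 10:50–11:00, 11:15–12:40, 13:15–13:30, 13:35–13:45, 13:50–14:15, 14:50–14:55.
Quinn ∩ Freya ∩ Aarav: 09:05–09:35, 10:50–11:00, 11:15–12:40.
Total common minutes: 30 + 10 + 85 = 125.

125 minutes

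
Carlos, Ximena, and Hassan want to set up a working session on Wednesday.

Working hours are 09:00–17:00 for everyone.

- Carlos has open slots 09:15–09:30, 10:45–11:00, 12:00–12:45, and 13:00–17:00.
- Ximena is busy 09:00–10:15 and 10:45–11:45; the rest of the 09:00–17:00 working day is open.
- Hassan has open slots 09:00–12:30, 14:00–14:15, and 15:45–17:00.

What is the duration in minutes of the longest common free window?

75 minutes

Ximena free within 09:00–17:00: 10:15–10:45, 11:45–17:00.
Carlos ∩ Ximena: 12:00–12:45, 13:00–17:00.
Carlos ∩ Ximena ∩ Hassan: 12:00–12:30, 14:00–14:15, 15:45–17:00.
Common window lengths: 30, 15, 75 min; longest is 75.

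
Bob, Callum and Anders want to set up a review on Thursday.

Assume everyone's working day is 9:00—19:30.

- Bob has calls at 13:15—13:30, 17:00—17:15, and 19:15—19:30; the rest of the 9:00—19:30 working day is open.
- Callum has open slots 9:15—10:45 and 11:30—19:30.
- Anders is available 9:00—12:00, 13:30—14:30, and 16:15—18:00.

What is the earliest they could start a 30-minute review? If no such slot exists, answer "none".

Bob free within 09:00–19:30: 09:00–13:15, 13:30–17:00, 17:15–19:15.
Bob ∩ Callum: 09:15–10:45, 11:30–13:15, 13:30–17:00, 17:15–19:15.
Bob ∩ Callum ∩ Anders: 09:15–10:45, 11:30–12:00, 13:30–14:30, 16:15–17:00, 17:15–18:00.
Windows ≥ 30 min: 09:15–10:45, 11:30–12:00, 13:30–14:30, 16:15–17:00, 17:15–18:00.
Earliest such window starts at 09:15.

09:15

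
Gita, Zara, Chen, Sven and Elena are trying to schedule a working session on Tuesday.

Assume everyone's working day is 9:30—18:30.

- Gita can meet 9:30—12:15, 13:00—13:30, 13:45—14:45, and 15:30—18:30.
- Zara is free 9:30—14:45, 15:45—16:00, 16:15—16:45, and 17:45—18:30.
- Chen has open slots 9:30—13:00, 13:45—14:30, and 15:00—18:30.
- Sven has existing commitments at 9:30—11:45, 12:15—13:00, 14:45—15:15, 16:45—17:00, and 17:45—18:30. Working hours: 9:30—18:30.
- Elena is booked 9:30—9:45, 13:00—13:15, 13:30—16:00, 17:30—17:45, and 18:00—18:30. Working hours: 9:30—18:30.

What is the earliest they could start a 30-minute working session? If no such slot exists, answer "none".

11:45

Sven free within 09:30–18:30: 11:45–12:15, 13:00–14:45, 15:15–16:45, 17:00–17:45.
Elena free within 09:30–18:30: 09:45–13:00, 13:15–13:30, 16:00–17:30, 17:45–18:00.
Gita ∩ Zara: 09:30–12:15, 13:00–13:30, 13:45–14:45, 15:45–16:00, 16:15–16:45, 17:45–18:30.
Gita ∩ Zara ∩ Chen: 09:30–12:15, 13:45–14:30, 15:45–16:00, 16:15–16:45, 17:45–18:30.
Gita ∩ Zara ∩ Chen ∩ Sven: 11:45–12:15, 13:45–14:30, 15:45–16:00, 16:15–16:45.
Gita ∩ Zara ∩ Chen ∩ Sven ∩ Elena: 11:45–12:15, 16:15–16:45.
Windows ≥ 30 min: 11:45–12:15, 16:15–16:45.
Earliest such window starts at 11:45.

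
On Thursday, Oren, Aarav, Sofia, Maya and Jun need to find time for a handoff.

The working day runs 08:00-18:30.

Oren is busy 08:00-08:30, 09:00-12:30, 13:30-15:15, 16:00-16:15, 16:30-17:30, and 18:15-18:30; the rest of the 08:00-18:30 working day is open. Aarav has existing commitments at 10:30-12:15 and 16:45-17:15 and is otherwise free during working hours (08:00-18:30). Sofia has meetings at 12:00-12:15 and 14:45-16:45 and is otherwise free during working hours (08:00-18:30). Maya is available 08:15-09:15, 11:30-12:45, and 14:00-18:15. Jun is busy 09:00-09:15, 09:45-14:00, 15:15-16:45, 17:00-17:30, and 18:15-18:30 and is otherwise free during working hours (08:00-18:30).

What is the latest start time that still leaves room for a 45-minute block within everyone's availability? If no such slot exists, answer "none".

17:30

Oren free within 08:00–18:30: 08:30–09:00, 12:30–13:30, 15:15–16:00, 16:15–16:30, 17:30–18:15.
Aarav free within 08:00–18:30: 08:00–10:30, 12:15–16:45, 17:15–18:30.
Sofia free within 08:00–18:30: 08:00–12:00, 12:15–14:45, 16:45–18:30.
Jun free within 08:00–18:30: 08:00–09:00, 09:15–09:45, 14:00–15:15, 16:45–17:00, 17:30–18:15.
Oren ∩ Aarav: 08:30–09:00, 12:30–13:30, 15:15–16:00, 16:15–16:30, 17:30–18:15.
Oren ∩ Aarav ∩ Sofia: 08:30–09:00, 12:30–13:30, 17:30–18:15.
Oren ∩ Aarav ∩ Sofia ∩ Maya: 08:30–09:00, 12:30–12:45, 17:30–18:15.
Oren ∩ Aarav ∩ Sofia ∩ Maya ∩ Jun: 08:30–09:00, 17:30–18:15.
Windows ≥ 45 min: 17:30–18:15.
Latest start in the last window 17:30–18:15 is 18:15 − 45 min = 17:30.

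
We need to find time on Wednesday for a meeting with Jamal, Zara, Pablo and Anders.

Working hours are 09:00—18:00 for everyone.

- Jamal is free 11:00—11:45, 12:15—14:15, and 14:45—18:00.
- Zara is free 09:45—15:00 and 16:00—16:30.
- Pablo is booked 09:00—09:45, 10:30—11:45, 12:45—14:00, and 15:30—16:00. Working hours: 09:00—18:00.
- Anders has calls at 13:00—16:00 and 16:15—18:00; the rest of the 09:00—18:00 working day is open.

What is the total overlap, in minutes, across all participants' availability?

45 minutes

Pablo free within 09:00–18:00: 09:45–10:30, 11:45–12:45, 14:00–15:30, 16:00–18:00.
Anders free within 09:00–18:00: 09:00–13:00, 16:00–16:15.
Jamal ∩ Zara: 11:00–11:45, 12:15–14:15, 14:45–15:00, 16:00–16:30.
Jamal ∩ Zara ∩ Pablo: 12:15–12:45, 14:00–14:15, 14:45–15:00, 16:00–16:30.
Jamal ∩ Zara ∩ Pablo ∩ Anders: 12:15–12:45, 16:00–16:15.
Total common minutes: 30 + 15 = 45.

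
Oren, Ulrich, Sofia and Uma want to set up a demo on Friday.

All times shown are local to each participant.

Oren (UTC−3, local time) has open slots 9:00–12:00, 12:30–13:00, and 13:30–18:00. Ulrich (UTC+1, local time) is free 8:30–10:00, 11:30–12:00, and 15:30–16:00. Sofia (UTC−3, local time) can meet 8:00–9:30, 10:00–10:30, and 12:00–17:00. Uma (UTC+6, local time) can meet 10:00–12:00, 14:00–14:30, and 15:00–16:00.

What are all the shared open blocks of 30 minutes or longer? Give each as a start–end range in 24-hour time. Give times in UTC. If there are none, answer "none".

Oren → UTC: 12:00–15:00, 15:30–16:00, 16:30–21:00.
Ulrich → UTC: 07:30–09:00, 10:30–11:00, 14:30–15:00.
Sofia → UTC: 11:00–12:30, 13:00–13:30, 15:00–20:00.
Uma → UTC: 04:00–06:00, 08:00–08:30, 09:00–10:00.
Oren ∩ Ulrich: 14:30–15:00.
Oren ∩ Ulrich ∩ Sofia: (none).
Oren ∩ Ulrich ∩ Sofia ∩ Uma: (none).
Windows ≥ 30 min: (none).

none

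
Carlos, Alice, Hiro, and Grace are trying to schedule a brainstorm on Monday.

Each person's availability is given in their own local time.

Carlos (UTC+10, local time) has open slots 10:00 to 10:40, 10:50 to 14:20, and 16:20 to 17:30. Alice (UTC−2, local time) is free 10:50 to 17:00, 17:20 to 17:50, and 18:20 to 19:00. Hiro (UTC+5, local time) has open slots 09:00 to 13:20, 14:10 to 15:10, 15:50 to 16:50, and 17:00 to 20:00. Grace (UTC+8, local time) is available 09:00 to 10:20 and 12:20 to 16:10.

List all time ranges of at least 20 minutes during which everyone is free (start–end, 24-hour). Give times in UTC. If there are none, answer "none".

Carlos → UTC: 00:00–00:40, 00:50–04:20, 06:20–07:30.
Alice → UTC: 12:50–19:00, 19:20–19:50, 20:20–21:00.
Hiro → UTC: 04:00–08:20, 09:10–10:10, 10:50–11:50, 12:00–15:00.
Grace → UTC: 01:00–02:20, 04:20–08:10.
Carlos ∩ Alice: (none).
Carlos ∩ Alice ∩ Hiro: (none).
Carlos ∩ Alice ∩ Hiro ∩ Grace: (none).
Windows ≥ 20 min: (none).

none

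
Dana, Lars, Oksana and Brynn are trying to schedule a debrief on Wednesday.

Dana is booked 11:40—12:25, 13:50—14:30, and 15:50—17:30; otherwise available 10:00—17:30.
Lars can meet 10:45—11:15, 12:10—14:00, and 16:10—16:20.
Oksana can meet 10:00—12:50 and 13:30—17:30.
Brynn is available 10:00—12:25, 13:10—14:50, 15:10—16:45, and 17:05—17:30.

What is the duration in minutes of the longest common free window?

Dana free within 10:00–17:30: 10:00–11:40, 12:25–13:50, 14:30–15:50.
Dana ∩ Lars: 10:45–11:15, 12:25–13:50.
Dana ∩ Lars ∩ Oksana: 10:45–11:15, 12:25–12:50, 13:30–13:50.
Dana ∩ Lars ∩ Oksana ∩ Brynn: 10:45–11:15, 13:30–13:50.
Common window lengths: 30, 20 min; longest is 30.

30 minutes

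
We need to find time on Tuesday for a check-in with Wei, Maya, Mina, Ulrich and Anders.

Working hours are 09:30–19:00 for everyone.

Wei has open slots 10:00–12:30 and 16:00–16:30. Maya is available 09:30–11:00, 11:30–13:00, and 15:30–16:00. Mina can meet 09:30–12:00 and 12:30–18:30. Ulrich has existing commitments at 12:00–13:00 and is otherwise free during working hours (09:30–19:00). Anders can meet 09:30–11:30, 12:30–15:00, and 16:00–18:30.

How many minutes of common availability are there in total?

Ulrich free within 09:30–19:00: 09:30–12:00, 13:00–19:00.
Wei ∩ Maya: 10:00–11:00, 11:30–12:30.
Wei ∩ Maya ∩ Mina: 10:00–11:00, 11:30–12:00.
Wei ∩ Maya ∩ Mina ∩ Ulrich: 10:00–11:00, 11:30–12:00.
Wei ∩ Maya ∩ Mina ∩ Ulrich ∩ Anders: 10:00–11:00.
Total common minutes: 60.

60 minutes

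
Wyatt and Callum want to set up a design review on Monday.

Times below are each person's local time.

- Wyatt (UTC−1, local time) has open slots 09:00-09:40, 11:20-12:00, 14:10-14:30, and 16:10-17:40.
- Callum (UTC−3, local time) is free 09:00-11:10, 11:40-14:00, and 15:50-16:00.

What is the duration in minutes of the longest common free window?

Wyatt → UTC: 10:00–10:40, 12:20–13:00, 15:10–15:30, 17:10–18:40.
Callum → UTC: 12:00–14:10, 14:40–17:00, 18:50–19:00.
Wyatt ∩ Callum: 12:20–13:00, 15:10–15:30.
Common window lengths: 40, 20 min; longest is 40.

40 minutes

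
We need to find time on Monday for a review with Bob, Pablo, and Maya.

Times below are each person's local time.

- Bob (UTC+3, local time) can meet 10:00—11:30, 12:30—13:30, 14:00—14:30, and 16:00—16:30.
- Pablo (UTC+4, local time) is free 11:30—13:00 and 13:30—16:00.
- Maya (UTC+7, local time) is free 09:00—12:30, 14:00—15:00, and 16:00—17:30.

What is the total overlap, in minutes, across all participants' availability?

90 minutes

Bob → UTC: 07:00–08:30, 09:30–10:30, 11:00–11:30, 13:00–13:30.
Pablo → UTC: 07:30–09:00, 09:30–12:00.
Maya → UTC: 02:00–05:30, 07:00–08:00, 09:00–10:30.
Bob ∩ Pablo: 07:30–08:30, 09:30–10:30, 11:00–11:30.
Bob ∩ Pablo ∩ Maya: 07:30–08:00, 09:30–10:30.
Total common minutes: 30 + 60 = 90.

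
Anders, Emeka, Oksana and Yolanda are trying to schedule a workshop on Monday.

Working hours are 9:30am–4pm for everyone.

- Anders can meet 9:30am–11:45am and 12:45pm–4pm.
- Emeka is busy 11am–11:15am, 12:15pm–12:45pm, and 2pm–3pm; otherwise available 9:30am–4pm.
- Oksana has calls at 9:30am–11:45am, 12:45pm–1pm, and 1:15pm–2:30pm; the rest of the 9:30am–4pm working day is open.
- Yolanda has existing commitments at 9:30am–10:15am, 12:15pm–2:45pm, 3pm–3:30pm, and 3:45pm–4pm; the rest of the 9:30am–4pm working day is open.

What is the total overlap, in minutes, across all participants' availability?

15 minutes

Emeka free within 09:30–16:00: 09:30–11:00, 11:15–12:15, 12:45–14:00, 15:00–16:00.
Oksana free within 09:30–16:00: 11:45–12:45, 13:00–13:15, 14:30–16:00.
Yolanda free within 09:30–16:00: 10:15–12:15, 14:45–15:00, 15:30–15:45.
Anders ∩ Emeka: 09:30–11:00, 11:15–11:45, 12:45–14:00, 15:00–16:00.
Anders ∩ Emeka ∩ Oksana: 13:00–13:15, 15:00–16:00.
Anders ∩ Emeka ∩ Oksana ∩ Yolanda: 15:30–15:45.
Total common minutes: 15.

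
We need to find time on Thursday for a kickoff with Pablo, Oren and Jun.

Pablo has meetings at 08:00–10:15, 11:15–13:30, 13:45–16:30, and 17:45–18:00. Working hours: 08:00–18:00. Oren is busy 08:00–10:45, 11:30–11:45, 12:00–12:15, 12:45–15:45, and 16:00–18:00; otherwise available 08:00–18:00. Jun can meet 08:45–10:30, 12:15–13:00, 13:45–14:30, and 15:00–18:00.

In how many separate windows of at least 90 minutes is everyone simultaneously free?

0

Pablo free within 08:00–18:00: 10:15–11:15, 13:30–13:45, 16:30–17:45.
Oren free within 08:00–18:00: 10:45–11:30, 11:45–12:00, 12:15–12:45, 15:45–16:00.
Pablo ∩ Oren: 10:45–11:15.
Pablo ∩ Oren ∩ Jun: (none).
Windows ≥ 90 min: (none).
That's 0 windows.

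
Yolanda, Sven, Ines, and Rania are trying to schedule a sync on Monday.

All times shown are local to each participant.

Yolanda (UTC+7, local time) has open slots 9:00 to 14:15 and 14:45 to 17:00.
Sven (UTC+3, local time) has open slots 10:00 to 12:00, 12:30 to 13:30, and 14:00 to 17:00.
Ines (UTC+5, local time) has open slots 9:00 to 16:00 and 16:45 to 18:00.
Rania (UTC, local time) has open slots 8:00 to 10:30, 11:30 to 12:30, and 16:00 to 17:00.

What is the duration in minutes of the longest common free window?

60 minutes

Yolanda → UTC: 02:00–07:15, 07:45–10:00.
Sven → UTC: 07:00–09:00, 09:30–10:30, 11:00–14:00.
Ines → UTC: 04:00–11:00, 11:45–13:00.
Rania → UTC: 08:00–10:30, 11:30–12:30, 16:00–17:00.
Yolanda ∩ Sven: 07:00–07:15, 07:45–09:00, 09:30–10:00.
Yolanda ∩ Sven ∩ Ines: 07:00–07:15, 07:45–09:00, 09:30–10:00.
Yolanda ∩ Sven ∩ Ines ∩ Rania: 08:00–09:00, 09:30–10:00.
Common window lengths: 60, 30 min; longest is 60.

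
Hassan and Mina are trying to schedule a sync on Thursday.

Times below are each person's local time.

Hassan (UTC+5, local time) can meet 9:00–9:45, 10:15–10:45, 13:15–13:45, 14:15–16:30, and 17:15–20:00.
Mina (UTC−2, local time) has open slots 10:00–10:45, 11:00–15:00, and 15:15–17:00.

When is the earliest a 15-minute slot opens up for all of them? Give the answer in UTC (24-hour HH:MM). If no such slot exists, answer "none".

12:15

Hassan → UTC: 04:00–04:45, 05:15–05:45, 08:15–08:45, 09:15–11:30, 12:15–15:00.
Mina → UTC: 12:00–12:45, 13:00–17:00, 17:15–19:00.
Hassan ∩ Mina: 12:15–12:45, 13:00–15:00.
Windows ≥ 15 min: 12:15–12:45, 13:00–15:00.
Earliest such window starts at 12:15.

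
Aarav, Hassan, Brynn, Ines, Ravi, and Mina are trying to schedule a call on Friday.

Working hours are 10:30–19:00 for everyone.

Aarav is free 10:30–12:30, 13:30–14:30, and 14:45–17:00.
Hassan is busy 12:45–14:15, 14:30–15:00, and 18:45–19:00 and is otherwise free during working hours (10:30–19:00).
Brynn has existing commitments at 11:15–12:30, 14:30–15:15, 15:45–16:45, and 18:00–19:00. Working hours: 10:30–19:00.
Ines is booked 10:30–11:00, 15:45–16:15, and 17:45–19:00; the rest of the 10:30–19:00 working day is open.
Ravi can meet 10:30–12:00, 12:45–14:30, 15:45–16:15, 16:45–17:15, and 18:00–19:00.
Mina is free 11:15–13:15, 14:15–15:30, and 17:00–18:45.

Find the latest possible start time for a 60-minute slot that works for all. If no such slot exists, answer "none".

none

Hassan free within 10:30–19:00: 10:30–12:45, 14:15–14:30, 15:00–18:45.
Brynn free within 10:30–19:00: 10:30–11:15, 12:30–14:30, 15:15–15:45, 16:45–18:00.
Ines free within 10:30–19:00: 11:00–15:45, 16:15–17:45.
Aarav ∩ Hassan: 10:30–12:30, 14:15–14:30, 15:00–17:00.
Aarav ∩ Hassan ∩ Brynn: 10:30–11:15, 14:15–14:30, 15:15–15:45, 16:45–17:00.
Aarav ∩ Hassan ∩ Brynn ∩ Ines: 11:00–11:15, 14:15–14:30, 15:15–15:45, 16:45–17:00.
Aarav ∩ Hassan ∩ Brynn ∩ Ines ∩ Ravi: 11:00–11:15, 14:15–14:30, 16:45–17:00.
Aarav ∩ Hassan ∩ Brynn ∩ Ines ∩ Ravi ∩ Mina: 14:15–14:30.
Windows ≥ 60 min: (none).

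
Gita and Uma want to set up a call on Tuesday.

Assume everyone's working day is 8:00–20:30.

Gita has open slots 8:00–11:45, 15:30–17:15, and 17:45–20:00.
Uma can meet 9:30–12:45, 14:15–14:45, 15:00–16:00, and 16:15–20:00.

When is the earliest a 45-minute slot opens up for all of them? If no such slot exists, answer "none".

09:30

Gita ∩ Uma: 09:30–11:45, 15:30–16:00, 16:15–17:15, 17:45–20:00.
Windows ≥ 45 min: 09:30–11:45, 16:15–17:15, 17:45–20:00.
Earliest such window starts at 09:30.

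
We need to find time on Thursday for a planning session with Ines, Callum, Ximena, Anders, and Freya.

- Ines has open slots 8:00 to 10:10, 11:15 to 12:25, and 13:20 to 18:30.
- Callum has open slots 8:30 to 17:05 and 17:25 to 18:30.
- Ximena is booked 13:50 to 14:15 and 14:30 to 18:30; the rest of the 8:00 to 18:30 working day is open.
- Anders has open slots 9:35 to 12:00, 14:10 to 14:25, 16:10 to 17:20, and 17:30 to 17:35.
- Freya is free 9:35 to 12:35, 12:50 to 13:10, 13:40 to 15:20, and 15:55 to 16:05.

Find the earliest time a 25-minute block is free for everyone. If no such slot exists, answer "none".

Ximena free within 08:00–18:30: 08:00–13:50, 14:15–14:30.
Ines ∩ Callum: 08:30–10:10, 11:15–12:25, 13:20–17:05, 17:25–18:30.
Ines ∩ Callum ∩ Ximena: 08:30–10:10, 11:15–12:25, 13:20–13:50, 14:15–14:30.
Ines ∩ Callum ∩ Ximena ∩ Anders: 09:35–10:10, 11:15–12:00, 14:15–14:25.
Ines ∩ Callum ∩ Ximena ∩ Anders ∩ Freya: 09:35–10:10, 11:15–12:00, 14:15–14:25.
Windows ≥ 25 min: 09:35–10:10, 11:15–12:00.
Earliest such window starts at 09:35.

09:35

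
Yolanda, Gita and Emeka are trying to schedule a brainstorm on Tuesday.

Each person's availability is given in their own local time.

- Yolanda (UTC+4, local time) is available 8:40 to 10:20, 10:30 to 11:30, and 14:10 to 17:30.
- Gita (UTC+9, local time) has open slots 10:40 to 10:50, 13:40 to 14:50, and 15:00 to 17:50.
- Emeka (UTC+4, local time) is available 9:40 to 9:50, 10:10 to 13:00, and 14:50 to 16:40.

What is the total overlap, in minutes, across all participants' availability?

80 minutes

Yolanda → UTC: 04:40–06:20, 06:30–07:30, 10:10–13:30.
Gita → UTC: 01:40–01:50, 04:40–05:50, 06:00–08:50.
Emeka → UTC: 05:40–05:50, 06:10–09:00, 10:50–12:40.
Yolanda ∩ Gita: 04:40–05:50, 06:00–06:20, 06:30–07:30.
Yolanda ∩ Gita ∩ Emeka: 05:40–05:50, 06:10–06:20, 06:30–07:30.
Total common minutes: 10 + 10 + 60 = 80.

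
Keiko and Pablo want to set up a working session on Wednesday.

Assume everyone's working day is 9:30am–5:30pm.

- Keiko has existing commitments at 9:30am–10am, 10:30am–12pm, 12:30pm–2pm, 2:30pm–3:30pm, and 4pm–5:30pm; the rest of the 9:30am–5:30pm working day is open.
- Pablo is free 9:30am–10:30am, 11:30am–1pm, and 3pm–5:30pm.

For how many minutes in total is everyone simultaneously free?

Keiko free within 09:30–17:30: 10:00–10:30, 12:00–12:30, 14:00–14:30, 15:30–16:00.
Keiko ∩ Pablo: 10:00–10:30, 12:00–12:30, 15:30–16:00.
Total common minutes: 30 + 30 + 30 = 90.

90 minutes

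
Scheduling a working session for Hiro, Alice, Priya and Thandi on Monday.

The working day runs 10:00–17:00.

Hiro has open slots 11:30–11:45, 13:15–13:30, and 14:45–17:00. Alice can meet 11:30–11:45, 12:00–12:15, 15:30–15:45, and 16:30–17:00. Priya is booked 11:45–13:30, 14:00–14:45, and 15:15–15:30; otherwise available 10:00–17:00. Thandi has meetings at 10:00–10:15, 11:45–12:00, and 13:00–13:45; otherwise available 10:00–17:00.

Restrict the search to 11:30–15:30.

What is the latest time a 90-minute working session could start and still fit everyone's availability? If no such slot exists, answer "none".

none

Priya free within 10:00–17:00: 10:00–11:45, 13:30–14:00, 14:45–15:15, 15:30–17:00.
Thandi free within 10:00–17:00: 10:15–11:45, 12:00–13:00, 13:45–17:00.
Hiro ∩ Alice: 11:30–11:45, 15:30–15:45, 16:30–17:00.
Hiro ∩ Alice ∩ Priya: 11:30–11:45, 15:30–15:45, 16:30–17:00.
Hiro ∩ Alice ∩ Priya ∩ Thandi: 11:30–11:45, 15:30–15:45, 16:30–17:00.
Restricted to 11:30–15:30: 11:30–11:45.
Windows ≥ 90 min: (none).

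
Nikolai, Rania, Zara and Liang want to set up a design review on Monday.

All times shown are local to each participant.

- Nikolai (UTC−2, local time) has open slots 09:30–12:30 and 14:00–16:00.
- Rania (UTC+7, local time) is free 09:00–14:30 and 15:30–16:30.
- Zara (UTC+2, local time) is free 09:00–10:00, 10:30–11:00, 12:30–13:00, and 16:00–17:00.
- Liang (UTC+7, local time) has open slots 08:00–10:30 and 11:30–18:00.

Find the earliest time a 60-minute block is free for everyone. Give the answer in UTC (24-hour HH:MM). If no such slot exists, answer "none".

none

Nikolai → UTC: 11:30–14:30, 16:00–18:00.
Rania → UTC: 02:00–07:30, 08:30–09:30.
Zara → UTC: 07:00–08:00, 08:30–09:00, 10:30–11:00, 14:00–15:00.
Liang → UTC: 01:00–03:30, 04:30–11:00.
Nikolai ∩ Rania: (none).
Nikolai ∩ Rania ∩ Zara: (none).
Nikolai ∩ Rania ∩ Zara ∩ Liang: (none).
Windows ≥ 60 min: (none).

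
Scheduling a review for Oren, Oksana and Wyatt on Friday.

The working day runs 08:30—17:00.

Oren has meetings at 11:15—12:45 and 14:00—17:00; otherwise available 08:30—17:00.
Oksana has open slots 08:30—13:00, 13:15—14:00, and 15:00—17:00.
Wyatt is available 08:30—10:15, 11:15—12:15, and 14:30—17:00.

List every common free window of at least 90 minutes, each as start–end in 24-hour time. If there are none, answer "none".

08:30–10:15

Oren free within 08:30–17:00: 08:30–11:15, 12:45–14:00.
Oren ∩ Oksana: 08:30–11:15, 12:45–13:00, 13:15–14:00.
Oren ∩ Oksana ∩ Wyatt: 08:30–10:15.
Windows ≥ 90 min: 08:30–10:15.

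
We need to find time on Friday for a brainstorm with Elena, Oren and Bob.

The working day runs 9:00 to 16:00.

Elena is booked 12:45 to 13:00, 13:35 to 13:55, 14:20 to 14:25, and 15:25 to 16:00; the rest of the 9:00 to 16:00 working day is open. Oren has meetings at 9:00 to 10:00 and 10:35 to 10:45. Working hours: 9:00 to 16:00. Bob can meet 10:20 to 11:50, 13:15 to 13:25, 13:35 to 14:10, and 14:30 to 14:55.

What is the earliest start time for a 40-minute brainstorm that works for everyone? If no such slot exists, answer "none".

Elena free within 09:00–16:00: 09:00–12:45, 13:00–13:35, 13:55–14:20, 14:25–15:25.
Oren free within 09:00–16:00: 10:00–10:35, 10:45–16:00.
Elena ∩ Oren: 10:00–10:35, 10:45–12:45, 13:00–13:35, 13:55–14:20, 14:25–15:25.
Elena ∩ Oren ∩ Bob: 10:20–10:35, 10:45–11:50, 13:15–13:25, 13:55–14:10, 14:30–14:55.
Windows ≥ 40 min: 10:45–11:50.
Earliest such window starts at 10:45.

10:45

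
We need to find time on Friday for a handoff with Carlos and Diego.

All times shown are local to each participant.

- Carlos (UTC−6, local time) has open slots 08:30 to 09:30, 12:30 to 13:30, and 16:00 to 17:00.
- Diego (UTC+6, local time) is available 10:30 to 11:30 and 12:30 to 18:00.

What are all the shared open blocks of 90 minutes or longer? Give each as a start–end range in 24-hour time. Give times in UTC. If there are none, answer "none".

Carlos → UTC: 14:30–15:30, 18:30–19:30, 22:00–23:00.
Diego → UTC: 04:30–05:30, 06:30–12:00.
Carlos ∩ Diego: (none).
Windows ≥ 90 min: (none).

none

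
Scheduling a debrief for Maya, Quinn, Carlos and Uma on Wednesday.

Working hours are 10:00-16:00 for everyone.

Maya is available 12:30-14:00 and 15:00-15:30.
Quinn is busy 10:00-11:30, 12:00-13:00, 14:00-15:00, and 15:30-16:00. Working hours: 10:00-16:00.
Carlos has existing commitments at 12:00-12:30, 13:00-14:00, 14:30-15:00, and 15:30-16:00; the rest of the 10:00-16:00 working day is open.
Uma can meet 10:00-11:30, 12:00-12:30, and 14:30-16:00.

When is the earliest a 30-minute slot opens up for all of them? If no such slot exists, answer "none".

Quinn free within 10:00–16:00: 11:30–12:00, 13:00–14:00, 15:00–15:30.
Carlos free within 10:00–16:00: 10:00–12:00, 12:30–13:00, 14:00–14:30, 15:00–15:30.
Maya ∩ Quinn: 13:00–14:00, 15:00–15:30.
Maya ∩ Quinn ∩ Carlos: 15:00–15:30.
Maya ∩ Quinn ∩ Carlos ∩ Uma: 15:00–15:30.
Windows ≥ 30 min: 15:00–15:30.
Earliest such window starts at 15:00.

15:00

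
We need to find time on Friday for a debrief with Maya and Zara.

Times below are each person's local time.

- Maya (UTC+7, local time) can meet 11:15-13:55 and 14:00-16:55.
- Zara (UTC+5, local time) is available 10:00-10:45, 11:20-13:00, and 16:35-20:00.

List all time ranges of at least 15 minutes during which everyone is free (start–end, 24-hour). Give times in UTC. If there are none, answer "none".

05:00–05:45, 06:20–06:55, 07:00–08:00

Maya → UTC: 04:15–06:55, 07:00–09:55.
Zara → UTC: 05:00–05:45, 06:20–08:00, 11:35–15:00.
Maya ∩ Zara: 05:00–05:45, 06:20–06:55, 07:00–08:00.
Windows ≥ 15 min: 05:00–05:45, 06:20–06:55, 07:00–08:00.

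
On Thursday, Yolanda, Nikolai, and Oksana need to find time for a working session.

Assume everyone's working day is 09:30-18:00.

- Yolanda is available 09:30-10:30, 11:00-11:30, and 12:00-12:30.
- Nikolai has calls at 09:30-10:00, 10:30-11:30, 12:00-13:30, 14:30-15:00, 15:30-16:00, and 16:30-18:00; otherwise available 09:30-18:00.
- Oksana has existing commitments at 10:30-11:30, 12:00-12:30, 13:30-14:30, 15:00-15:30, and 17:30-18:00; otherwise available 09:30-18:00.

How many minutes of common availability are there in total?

Nikolai free within 09:30–18:00: 10:00–10:30, 11:30–12:00, 13:30–14:30, 15:00–15:30, 16:00–16:30.
Oksana free within 09:30–18:00: 09:30–10:30, 11:30–12:00, 12:30–13:30, 14:30–15:00, 15:30–17:30.
Yolanda ∩ Nikolai: 10:00–10:30.
Yolanda ∩ Nikolai ∩ Oksana: 10:00–10:30.
Total common minutes: 30.

30 minutes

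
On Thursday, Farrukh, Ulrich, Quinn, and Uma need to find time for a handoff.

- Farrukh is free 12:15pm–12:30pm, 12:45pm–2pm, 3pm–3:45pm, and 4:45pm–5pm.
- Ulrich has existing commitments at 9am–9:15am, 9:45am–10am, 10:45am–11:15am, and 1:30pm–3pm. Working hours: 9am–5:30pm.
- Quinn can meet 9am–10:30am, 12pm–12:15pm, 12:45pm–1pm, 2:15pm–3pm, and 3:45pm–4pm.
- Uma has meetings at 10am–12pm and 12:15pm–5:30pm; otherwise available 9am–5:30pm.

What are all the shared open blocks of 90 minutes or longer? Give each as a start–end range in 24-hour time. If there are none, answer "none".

Ulrich free within 09:00–17:30: 09:15–09:45, 10:00–10:45, 11:15–13:30, 15:00–17:30.
Uma free within 09:00–17:30: 09:00–10:00, 12:00–12:15.
Farrukh ∩ Ulrich: 12:15–12:30, 12:45–13:30, 15:00–15:45, 16:45–17:00.
Farrukh ∩ Ulrich ∩ Quinn: 12:45–13:00.
Farrukh ∩ Ulrich ∩ Quinn ∩ Uma: (none).
Windows ≥ 90 min: (none).

none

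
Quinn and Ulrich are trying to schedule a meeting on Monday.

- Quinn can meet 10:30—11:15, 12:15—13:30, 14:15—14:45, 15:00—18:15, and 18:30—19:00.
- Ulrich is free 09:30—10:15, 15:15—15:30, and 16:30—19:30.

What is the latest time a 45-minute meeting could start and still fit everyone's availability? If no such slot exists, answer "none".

17:30

Quinn ∩ Ulrich: 15:15–15:30, 16:30–18:15, 18:30–19:00.
Windows ≥ 45 min: 16:30–18:15.
Latest start in the last window 16:30–18:15 is 18:15 − 45 min = 17:30.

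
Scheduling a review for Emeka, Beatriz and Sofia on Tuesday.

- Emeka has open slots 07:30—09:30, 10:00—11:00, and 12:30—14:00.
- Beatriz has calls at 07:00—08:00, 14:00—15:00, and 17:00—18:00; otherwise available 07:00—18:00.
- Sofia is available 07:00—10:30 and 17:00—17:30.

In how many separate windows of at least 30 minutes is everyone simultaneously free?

Beatriz free within 07:00–18:00: 08:00–14:00, 15:00–17:00.
Emeka ∩ Beatriz: 08:00–09:30, 10:00–11:00, 12:30–14:00.
Emeka ∩ Beatriz ∩ Sofia: 08:00–09:30, 10:00–10:30.
Windows ≥ 30 min: 08:00–09:30, 10:00–10:30.
That's 2 windows.

2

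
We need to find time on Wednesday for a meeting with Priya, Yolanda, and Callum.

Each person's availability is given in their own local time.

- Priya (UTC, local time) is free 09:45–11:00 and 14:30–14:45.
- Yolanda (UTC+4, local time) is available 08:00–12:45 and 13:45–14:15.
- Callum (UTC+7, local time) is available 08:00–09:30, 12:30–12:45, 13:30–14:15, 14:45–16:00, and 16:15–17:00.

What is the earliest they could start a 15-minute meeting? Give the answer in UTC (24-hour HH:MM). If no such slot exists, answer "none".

09:45

Priya → UTC: 09:45–11:00, 14:30–14:45.
Yolanda → UTC: 04:00–08:45, 09:45–10:15.
Callum → UTC: 01:00–02:30, 05:30–05:45, 06:30–07:15, 07:45–09:00, 09:15–10:00.
Priya ∩ Yolanda: 09:45–10:15.
Priya ∩ Yolanda ∩ Callum: 09:45–10:00.
Windows ≥ 15 min: 09:45–10:00.
Earliest such window starts at 09:45.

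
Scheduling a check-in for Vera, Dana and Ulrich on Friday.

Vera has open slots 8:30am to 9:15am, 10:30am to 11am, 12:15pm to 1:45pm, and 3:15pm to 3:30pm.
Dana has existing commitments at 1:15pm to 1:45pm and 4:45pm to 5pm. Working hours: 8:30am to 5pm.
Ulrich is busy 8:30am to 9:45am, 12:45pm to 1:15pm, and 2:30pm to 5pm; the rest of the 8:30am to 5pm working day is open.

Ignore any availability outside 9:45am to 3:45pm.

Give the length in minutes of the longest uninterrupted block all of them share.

30 minutes

Dana free within 08:30–17:00: 08:30–13:15, 13:45–16:45.
Ulrich free within 08:30–17:00: 09:45–12:45, 13:15–14:30.
Vera ∩ Dana: 08:30–09:15, 10:30–11:00, 12:15–13:15, 15:15–15:30.
Vera ∩ Dana ∩ Ulrich: 10:30–11:00, 12:15–12:45.
Restricted to 09:45–15:45: 10:30–11:00, 12:15–12:45.
Common window lengths: 30, 30 min; longest is 30.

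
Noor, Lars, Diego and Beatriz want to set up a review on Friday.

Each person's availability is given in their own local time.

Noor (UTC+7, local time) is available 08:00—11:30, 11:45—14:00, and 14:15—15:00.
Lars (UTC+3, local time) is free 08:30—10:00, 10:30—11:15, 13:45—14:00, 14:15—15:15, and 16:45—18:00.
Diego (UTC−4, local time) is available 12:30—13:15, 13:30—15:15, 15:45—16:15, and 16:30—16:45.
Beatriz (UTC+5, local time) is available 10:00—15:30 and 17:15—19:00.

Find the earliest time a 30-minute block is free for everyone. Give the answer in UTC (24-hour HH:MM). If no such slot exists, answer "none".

none

Noor → UTC: 01:00–04:30, 04:45–07:00, 07:15–08:00.
Lars → UTC: 05:30–07:00, 07:30–08:15, 10:45–11:00, 11:15–12:15, 13:45–15:00.
Diego → UTC: 16:30–17:15, 17:30–19:15, 19:45–20:15, 20:30–20:45.
Beatriz → UTC: 05:00–10:30, 12:15–14:00.
Noor ∩ Lars: 05:30–07:00, 07:30–08:00.
Noor ∩ Lars ∩ Diego: (none).
Noor ∩ Lars ∩ Diego ∩ Beatriz: (none).
Windows ≥ 30 min: (none).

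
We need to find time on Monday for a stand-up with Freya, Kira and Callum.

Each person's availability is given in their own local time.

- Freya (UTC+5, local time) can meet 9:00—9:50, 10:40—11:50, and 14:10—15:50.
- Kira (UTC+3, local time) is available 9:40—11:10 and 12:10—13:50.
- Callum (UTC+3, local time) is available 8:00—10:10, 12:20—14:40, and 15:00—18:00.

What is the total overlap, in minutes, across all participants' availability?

100 minutes

Freya → UTC: 04:00–04:50, 05:40–06:50, 09:10–10:50.
Kira → UTC: 06:40–08:10, 09:10–10:50.
Callum → UTC: 05:00–07:10, 09:20–11:40, 12:00–15:00.
Freya ∩ Kira: 06:40–06:50, 09:10–10:50.
Freya ∩ Kira ∩ Callum: 06:40–06:50, 09:20–10:50.
Total common minutes: 10 + 90 = 100.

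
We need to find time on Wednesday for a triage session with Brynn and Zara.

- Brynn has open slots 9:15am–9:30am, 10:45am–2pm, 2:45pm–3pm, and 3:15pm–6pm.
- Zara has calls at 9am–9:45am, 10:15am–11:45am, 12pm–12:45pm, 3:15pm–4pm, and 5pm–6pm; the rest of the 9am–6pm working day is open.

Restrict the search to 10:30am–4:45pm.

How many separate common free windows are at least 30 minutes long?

2

Zara free within 09:00–18:00: 09:45–10:15, 11:45–12:00, 12:45–15:15, 16:00–17:00.
Brynn ∩ Zara: 11:45–12:00, 12:45–14:00, 14:45–15:00, 16:00–17:00.
Restricted to 10:30–16:45: 11:45–12:00, 12:45–14:00, 14:45–15:00, 16:00–16:45.
Windows ≥ 30 min: 12:45–14:00, 16:00–16:45.
That's 2 windows.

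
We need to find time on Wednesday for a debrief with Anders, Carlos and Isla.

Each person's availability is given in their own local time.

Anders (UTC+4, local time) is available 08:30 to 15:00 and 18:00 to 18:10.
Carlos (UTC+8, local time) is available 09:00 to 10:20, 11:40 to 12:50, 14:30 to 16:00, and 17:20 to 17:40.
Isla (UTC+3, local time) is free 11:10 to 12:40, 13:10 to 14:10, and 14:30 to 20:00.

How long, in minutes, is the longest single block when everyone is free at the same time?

20 minutes

Anders → UTC: 04:30–11:00, 14:00–14:10.
Carlos → UTC: 01:00–02:20, 03:40–04:50, 06:30–08:00, 09:20–09:40.
Isla → UTC: 08:10–09:40, 10:10–11:10, 11:30–17:00.
Anders ∩ Carlos: 04:30–04:50, 06:30–08:00, 09:20–09:40.
Anders ∩ Carlos ∩ Isla: 09:20–09:40.
Single common window of 20 minutes.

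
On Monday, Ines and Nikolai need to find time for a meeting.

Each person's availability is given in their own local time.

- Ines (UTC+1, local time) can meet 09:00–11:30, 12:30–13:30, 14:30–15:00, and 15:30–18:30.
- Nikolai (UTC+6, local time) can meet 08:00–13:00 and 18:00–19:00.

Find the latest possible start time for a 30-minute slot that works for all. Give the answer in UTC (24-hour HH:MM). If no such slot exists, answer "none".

Ines → UTC: 08:00–10:30, 11:30–12:30, 13:30–14:00, 14:30–17:30.
Nikolai → UTC: 02:00–07:00, 12:00–13:00.
Ines ∩ Nikolai: 12:00–12:30.
Windows ≥ 30 min: 12:00–12:30.
Latest start in the last window 12:00–12:30 is 12:30 − 30 min = 12:00.

12:00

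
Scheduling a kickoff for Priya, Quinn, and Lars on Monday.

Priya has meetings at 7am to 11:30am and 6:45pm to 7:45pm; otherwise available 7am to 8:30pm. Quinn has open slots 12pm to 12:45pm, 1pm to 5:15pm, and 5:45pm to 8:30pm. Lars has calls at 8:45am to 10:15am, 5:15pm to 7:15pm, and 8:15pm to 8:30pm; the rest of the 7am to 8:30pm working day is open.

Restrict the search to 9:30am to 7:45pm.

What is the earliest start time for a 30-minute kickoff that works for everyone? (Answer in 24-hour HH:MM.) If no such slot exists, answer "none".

Priya free within 07:00–20:30: 11:30–18:45, 19:45–20:30.
Lars free within 07:00–20:30: 07:00–08:45, 10:15–17:15, 19:15–20:15.
Priya ∩ Quinn: 12:00–12:45, 13:00–17:15, 17:45–18:45, 19:45–20:30.
Priya ∩ Quinn ∩ Lars: 12:00–12:45, 13:00–17:15, 19:45–20:15.
Restricted to 09:30–19:45: 12:00–12:45, 13:00–17:15.
Windows ≥ 30 min: 12:00–12:45, 13:00–17:15.
Earliest such window starts at 12:00.

12:00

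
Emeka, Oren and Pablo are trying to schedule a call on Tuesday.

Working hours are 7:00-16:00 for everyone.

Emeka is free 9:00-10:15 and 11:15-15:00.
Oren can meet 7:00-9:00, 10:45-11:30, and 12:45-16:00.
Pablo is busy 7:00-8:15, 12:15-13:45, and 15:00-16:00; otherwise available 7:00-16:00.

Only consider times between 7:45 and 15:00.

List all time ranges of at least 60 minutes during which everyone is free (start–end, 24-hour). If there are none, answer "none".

Pablo free within 07:00–16:00: 08:15–12:15, 13:45–15:00.
Emeka ∩ Oren: 11:15–11:30, 12:45–15:00.
Emeka ∩ Oren ∩ Pablo: 11:15–11:30, 13:45–15:00.
Restricted to 07:45–15:00: 11:15–11:30, 13:45–15:00.
Windows ≥ 60 min: 13:45–15:00.

13:45–15:00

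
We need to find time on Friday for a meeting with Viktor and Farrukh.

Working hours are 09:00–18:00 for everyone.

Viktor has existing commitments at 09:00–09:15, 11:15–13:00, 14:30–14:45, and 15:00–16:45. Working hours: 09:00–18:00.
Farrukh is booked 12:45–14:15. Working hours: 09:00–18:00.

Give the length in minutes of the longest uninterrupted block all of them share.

120 minutes

Viktor free within 09:00–18:00: 09:15–11:15, 13:00–14:30, 14:45–15:00, 16:45–18:00.
Farrukh free within 09:00–18:00: 09:00–12:45, 14:15–18:00.
Viktor ∩ Farrukh: 09:15–11:15, 14:15–14:30, 14:45–15:00, 16:45–18:00.
Common window lengths: 120, 15, 15, 75 min; longest is 120.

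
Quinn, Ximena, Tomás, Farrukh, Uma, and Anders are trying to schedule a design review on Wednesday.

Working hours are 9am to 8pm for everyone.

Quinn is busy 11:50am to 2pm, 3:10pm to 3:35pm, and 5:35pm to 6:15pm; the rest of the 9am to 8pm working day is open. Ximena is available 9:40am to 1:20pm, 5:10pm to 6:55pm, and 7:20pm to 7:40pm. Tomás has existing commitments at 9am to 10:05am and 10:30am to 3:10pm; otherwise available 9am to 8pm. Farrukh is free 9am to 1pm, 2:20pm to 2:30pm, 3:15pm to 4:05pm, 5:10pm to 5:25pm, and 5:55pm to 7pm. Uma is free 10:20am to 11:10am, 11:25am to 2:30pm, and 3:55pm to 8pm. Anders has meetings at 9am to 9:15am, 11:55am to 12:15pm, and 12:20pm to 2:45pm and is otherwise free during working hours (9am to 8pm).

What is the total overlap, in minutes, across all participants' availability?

Quinn free within 09:00–20:00: 09:00–11:50, 14:00–15:10, 15:35–17:35, 18:15–20:00.
Tomás free within 09:00–20:00: 10:05–10:30, 15:10–20:00.
Anders free within 09:00–20:00: 09:15–11:55, 12:15–12:20, 14:45–20:00.
Quinn ∩ Ximena: 09:40–11:50, 17:10–17:35, 18:15–18:55, 19:20–19:40.
Quinn ∩ Ximena ∩ Tomás: 10:05–10:30, 17:10–17:35, 18:15–18:55, 19:20–19:40.
Quinn ∩ Ximena ∩ Tomás ∩ Farrukh: 10:05–10:30, 17:10–17:25, 18:15–18:55.
Quinn ∩ Ximena ∩ Tomás ∩ Farrukh ∩ Uma: 10:20–10:30, 17:10–17:25, 18:15–18:55.
Quinn ∩ Ximena ∩ Tomás ∩ Farrukh ∩ Uma ∩ Anders: 10:20–10:30, 17:10–17:25, 18:15–18:55.
Total common minutes: 10 + 15 + 40 = 65.

65 minutes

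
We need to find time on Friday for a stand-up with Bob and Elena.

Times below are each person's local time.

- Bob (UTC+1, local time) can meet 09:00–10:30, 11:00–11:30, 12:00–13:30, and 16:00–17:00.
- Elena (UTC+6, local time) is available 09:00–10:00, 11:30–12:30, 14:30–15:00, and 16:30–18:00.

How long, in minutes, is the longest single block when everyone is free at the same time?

Bob → UTC: 08:00–09:30, 10:00–10:30, 11:00–12:30, 15:00–16:00.
Elena → UTC: 03:00–04:00, 05:30–06:30, 08:30–09:00, 10:30–12:00.
Bob ∩ Elena: 08:30–09:00, 11:00–12:00.
Common window lengths: 30, 60 min; longest is 60.

60 minutes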